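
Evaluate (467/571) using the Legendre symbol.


p = 571 is prime, so compute (467/571) with the reciprocity algorithm (Jacobi-symbol steps: pull out 2s via (2/n), flip via reciprocity, reduce):
  reciprocity: (467/571) -> -(571/467)
  reduce: (104/467)
  pull out 2: (2/467) = -1  (since 467 mod 8 = 3)
  pull out 2: (2/467) = -1  (since 467 mod 8 = 3)
  pull out 2: (2/467) = -1  (since 467 mod 8 = 3)
  reciprocity: (13/467) -> +(467/13)
  reduce: (12/13)
  pull out 2: (2/13) = -1  (since 13 mod 8 = 5)
  pull out 2: (2/13) = -1  (since 13 mod 8 = 5)
  reciprocity: (3/13) -> +(13/3)
  reduce: (1/3)
  (1/3) = 1
Product of signs = 1
(467/571) = 1

1


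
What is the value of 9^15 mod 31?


p = 31 is prime and the exponent is (p-1)/2 = 15, so by Euler's criterion 9^15 = (9/31) = +1 or -1 mod 31.
Compute by square-and-multiply:
  15 = 8 + 4 + 2 + 1 (binary 1111)
  Repeated squaring mod 31: 9^1 = 9, 9^2 = 19, 9^4 = 20, 9^8 = 28
  9^15 = 9^8 * 9^4 * 9^2 * 9^1 = 28 * 20 * 19 * 9 mod 31
    28 * 20 = 560 = 2 mod 31
    2 * 19 = 38 = 7 mod 31
    7 * 9 = 63 = 1 mod 31
  9^15 = 1 mod 31
Result 1: 9 is a quadratic residue mod 31.
9^15 mod 31 = 1

1


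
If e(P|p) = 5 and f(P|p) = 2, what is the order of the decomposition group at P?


|D_P| = e * f
= 5 * 2
= 10

10


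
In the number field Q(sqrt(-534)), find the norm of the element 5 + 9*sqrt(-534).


N(a + b*sqrt(d)) = a^2 - d*b^2
= (5)^2 - (-534)*(9)^2
= 25 + 43254
= 43279

43279


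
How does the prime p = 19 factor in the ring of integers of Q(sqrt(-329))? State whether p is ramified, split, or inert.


K = Q(sqrt(-329)). Since d mod 4 = 3, disc(K) = -1316.
Check p | disc: -1316 mod 19 = 14.
p does not divide disc. Compute Legendre symbol (d/p):
13^((19-1)/2) mod 19 = -1
(d/p) = -1, so p is inert: (p) stays prime with e=1, f=2, g=1.
Therefore p is inert.

inert


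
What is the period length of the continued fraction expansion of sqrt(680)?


Run the CF algorithm for sqrt(680).
a_0 = floor(sqrt(680)) = 26; set m_0=0, q_0=1.
Recurrence: m' = q*a - m,  q' = (d - m'^2)/q,  a' = floor((a_0 + m')/q').
  step 1: m=26, q=4, a=13
  step 2: m=26, q=1, a=52
a_2 = 2*a_0 = 52, so the period closes here.
sqrt(680) = [26; 13, 52]
Period length = 2

2


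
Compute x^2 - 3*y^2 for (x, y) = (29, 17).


x^2 - d*y^2
= 29^2 - 3*17^2
= 841 - 867
= -26

-26


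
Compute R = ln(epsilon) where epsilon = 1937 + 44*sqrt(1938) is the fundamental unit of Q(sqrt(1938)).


epsilon = 1937 + 44*sqrt(1938)
= 3873.9997
R = ln(3873.9997)
= 8.2620

8.2620


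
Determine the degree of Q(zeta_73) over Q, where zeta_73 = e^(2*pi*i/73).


The degree equals Euler's totient phi(73).
73 = 73
phi(73) = 72

72


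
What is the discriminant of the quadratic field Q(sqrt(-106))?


For K = Q(sqrt(d)) with d squarefree: disc(K) = d if d = 1 mod 4, and disc(K) = 4d if d = 2 or 3 mod 4.
Here d = -106, and d mod 4 = 2.
d = 2 mod 4, not 1 (O_K = Z[sqrt(d)]), so disc(K) = 4d = 4 * (-106) = -424

-424


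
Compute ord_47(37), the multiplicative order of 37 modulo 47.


We want ord_47(37), the smallest k >= 1 with 37^k = 1 mod 47.
n = 47 = 47, phi(47) = 46; the order divides phi(n).
Divisors of 46: 1, 2, 23, 46
Repeated squaring mod 47: 37^1 = 37, 37^2 = 6, 37^4 = 36, 37^8 = 27, 37^16 = 24, 37^32 = 12
Test divisors in increasing order:
  k=1: 37^1 = 37 mod 47
  k=2: 37^2 = 6 mod 47
  k=23: 37^23 = 24 * 36 * 6 * 37 = 1 mod 47  <- first divisor giving 1
Order = 23

23


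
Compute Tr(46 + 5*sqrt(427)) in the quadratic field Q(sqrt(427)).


Tr(a + b*sqrt(d)) = (a + b*sqrt(d)) + (a - b*sqrt(d)) = 2a
= 2 * (46)
= 92

92


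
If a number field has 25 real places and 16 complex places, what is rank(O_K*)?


By Dirichlet's unit theorem:
rank = r1 + r2 - 1
= 25 + 16 - 1
= 40

40


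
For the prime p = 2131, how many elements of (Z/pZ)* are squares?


For prime p, the number of non-zero quadratic residues is (p-1)/2.
= (2131-1)/2
= 1065

1065


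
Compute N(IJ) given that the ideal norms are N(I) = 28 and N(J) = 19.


N(IJ) = N(I) * N(J)
= 28 * 19
= 532

532


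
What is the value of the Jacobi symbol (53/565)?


Compute (53/565) via quadratic reciprocity:
  reciprocity: (53/565) -> +(565/53)
  reduce: (35/53)
  reciprocity: (35/53) -> +(53/35)
  reduce: (18/35)
  pull out 2: (2/35) = -1  (since 35 mod 8 = 3)
  reciprocity: (9/35) -> +(35/9)
  reduce: (8/9)
  pull out 2: (2/9) = +1  (since 9 mod 8 = 1)
  pull out 2: (2/9) = +1  (since 9 mod 8 = 1)
  pull out 2: (2/9) = +1  (since 9 mod 8 = 1)
  (1/9) = 1
Product of signs = -1

-1


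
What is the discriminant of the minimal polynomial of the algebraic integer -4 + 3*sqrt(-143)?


The element -4 + 3*sqrt(-143) has minimal polynomial:
x^2 + 8*x + 1303
Discriminant = (8)^2 - 4*(1303)
= 64 - 5212
= -5148

-5148


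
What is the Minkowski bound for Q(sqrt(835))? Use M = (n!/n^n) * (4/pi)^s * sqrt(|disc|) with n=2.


d = 835, d mod 4 = 3, so disc(K) = 4d = 3340; |disc(K)| = 3340
Real quadratic field, so n = 2, s = r2 = 0, r1 = 2
M = (n!/n^n) * (4/pi)^s * sqrt(|disc(K)|) = (2!/2^2) * (4/pi)^0 * sqrt(3340)
= 0.5 * 1.000000 * 57.792733
= 28.8964

28.8964


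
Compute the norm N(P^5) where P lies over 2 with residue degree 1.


N(P^a) = p^(a*f)
= 2^(5*1)
= 2^5
= 32

32


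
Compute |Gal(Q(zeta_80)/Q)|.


|Gal(Q(zeta_80)/Q)| = phi(80)
= 32

32


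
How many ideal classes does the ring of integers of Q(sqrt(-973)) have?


K = Q(sqrt(-973)). d mod 4 = 3, so D = disc(K) = 4d = -3892
h(K) equals the number of primitive reduced positive-definite forms (a, b, c) = a*x^2 + b*x*y + c*y^2 with b^2 - 4ac = D,
where reduced means |b| <= a <= c, with b >= 0 whenever |b| = a or a = c, and primitive means gcd(a, b, c) = 1.
Reduced forces 3a^2 <= |D| = 3892, so 1 <= a <= 36; b must have the parity of D, and c = (b^2 - D)/(4a) must be an integer >= a.
Enumerate a = 1..36, b in [-a, a]:
  a=1: (1, 0, 973)  [1]
  a=2: (2, 2, 487)  [1]
  a=3..6: none
  a=7: (7, 0, 139)  [1]
  a=8..13: none
  a=14: (14, 14, 73)  [1]
  a=15..16: none
  a=17: (17, -16, 61), (17, 16, 61)  [2]
  a=18..22: none
  a=23: (23, -8, 43), (23, 8, 43)  [2]
  a=24..28: none
  a=29: (29, -20, 37), (29, 20, 37)  [2]
  a=30: none
  a=31: (31, -18, 34), (31, 18, 34)  [2]
  a=32..36: none
Total reduced forms: 1 + 1 + 1 + 1 + 2 + 2 + 2 + 2 = 12
h = 12

12


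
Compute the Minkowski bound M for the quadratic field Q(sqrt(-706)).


d = -706, d mod 4 = 2, so disc(K) = 4d = -2824; |disc(K)| = 2824
Imaginary quadratic field, so n = 2, s = r2 = 1, r1 = 0
M = (n!/n^n) * (4/pi)^s * sqrt(|disc(K)|) = (2!/2^2) * (4/pi)^1 * sqrt(2824)
= 0.5 * 1.273240 * 53.141321
= 33.8308

33.8308


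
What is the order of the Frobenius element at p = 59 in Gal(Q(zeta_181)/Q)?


The Frobenius at p in Gal(Q(zeta_n)/Q) = (Z/nZ)* is the class of p, so its order is ord_181(59), the smallest k >= 1 with 59^k = 1 mod 181.
n = 181 = 181, phi(181) = 180; the order divides phi(n).
Divisors of 180: 1, 2, 3, 4, 5, 6, 9, 10, 12, 15, 18, 20, 30, 36, 45, 60, 90, 180
Repeated squaring mod 181: 59^1 = 59, 59^2 = 42, 59^4 = 135, 59^8 = 125, 59^16 = 59, 59^32 = 42, 59^64 = 135, 59^128 = 125
Test divisors in increasing order:
  k=1: 59^1 = 59 mod 181
  k=2: 59^2 = 42 mod 181
  k=3: 59^3 = 42 * 59 = 125 mod 181
  k=4: 59^4 = 135 mod 181
  k=5: 59^5 = 135 * 59 = 1 mod 181  <- first divisor giving 1
Order = 5

5


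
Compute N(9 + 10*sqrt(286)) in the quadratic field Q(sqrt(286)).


N(a + b*sqrt(d)) = a^2 - d*b^2
= (9)^2 - (286)*(10)^2
= 81 - 28600
= -28519

-28519


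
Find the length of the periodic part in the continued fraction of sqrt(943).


Run the CF algorithm for sqrt(943).
a_0 = floor(sqrt(943)) = 30; set m_0=0, q_0=1.
Recurrence: m' = q*a - m,  q' = (d - m'^2)/q,  a' = floor((a_0 + m')/q').
  step 1: m=30, q=43, a=1
  step 2: m=13, q=18, a=2
  step 3: m=23, q=23, a=2
  step 4: m=23, q=18, a=2
  step 5: m=13, q=43, a=1
  step 6: m=30, q=1, a=60
a_6 = 2*a_0 = 60, so the period closes here.
sqrt(943) = [30; 1, 2, 2, 2, 1, 60]
Period length = 6

6


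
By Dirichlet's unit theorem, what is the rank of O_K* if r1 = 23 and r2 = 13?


By Dirichlet's unit theorem:
rank = r1 + r2 - 1
= 23 + 13 - 1
= 35

35


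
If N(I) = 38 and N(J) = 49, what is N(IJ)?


N(IJ) = N(I) * N(J)
= 38 * 49
= 1862

1862


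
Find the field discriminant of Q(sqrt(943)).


For K = Q(sqrt(d)) with d squarefree: disc(K) = d if d = 1 mod 4, and disc(K) = 4d if d = 2 or 3 mod 4.
Here d = 943, and d mod 4 = 3.
d = 3 mod 4, not 1 (O_K = Z[sqrt(d)]), so disc(K) = 4d = 4 * (943) = 3772

3772


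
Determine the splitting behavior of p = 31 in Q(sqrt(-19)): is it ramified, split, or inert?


K = Q(sqrt(-19)). Since d mod 4 = 1, disc(K) = -19.
Check p | disc: -19 mod 31 = 12.
p does not divide disc. Compute Legendre symbol (d/p):
12^((31-1)/2) mod 31 = -1
(d/p) = -1, so p is inert: (p) stays prime with e=1, f=2, g=1.
Therefore p is inert.

inert


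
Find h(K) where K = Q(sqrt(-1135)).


K = Q(sqrt(-1135)). d mod 4 = 1, so D = disc(K) = d = -1135
h(K) equals the number of primitive reduced positive-definite forms (a, b, c) = a*x^2 + b*x*y + c*y^2 with b^2 - 4ac = D,
where reduced means |b| <= a <= c, with b >= 0 whenever |b| = a or a = c, and primitive means gcd(a, b, c) = 1.
Reduced forces 3a^2 <= |D| = 1135, so 1 <= a <= 19; b must have the parity of D, and c = (b^2 - D)/(4a) must be an integer >= a.
Enumerate a = 1..19, b in [-a, a]:
  a=1: (1, 1, 284)  [1]
  a=2: (2, -1, 142), (2, 1, 142)  [2]
  a=3: none
  a=4: (4, -1, 71), (4, 1, 71)  [2]
  a=5: (5, 5, 58)  [1]
  a=6..7: none
  a=8: (8, -7, 37), (8, 7, 37)  [2]
  a=9: none
  a=10: (10, -5, 29), (10, 5, 29)  [2]
  a=11: (11, -3, 26), (11, 3, 26)  [2]
  a=12: none
  a=13: (13, -3, 22), (13, 3, 22)  [2]
  a=14..15: none
  a=16: (16, -9, 19), (16, 9, 19)  [2]
  a=17: (17, -15, 20), (17, 15, 20)  [2]
  a=18..19: none
Total reduced forms: 1 + 2 + 2 + 1 + 2 + 2 + 2 + 2 + 2 + 2 = 18
h = 18

18


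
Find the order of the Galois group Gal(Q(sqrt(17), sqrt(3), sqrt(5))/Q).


The 3 square roots of distinct primes are multiplicatively independent over Q,
so [K:Q] = 2^3 and Gal(K/Q) is isomorphic to (Z/2Z)^3.
|Gal| = 2^3 = 8

8


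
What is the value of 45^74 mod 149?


p = 149 is prime and the exponent is (p-1)/2 = 74, so by Euler's criterion 45^74 = (45/149) = +1 or -1 mod 149.
Compute by square-and-multiply:
  74 = 64 + 8 + 2 (binary 1001010)
  Repeated squaring mod 149: 45^1 = 45, 45^2 = 88, 45^4 = 145, 45^8 = 16, 45^16 = 107, 45^32 = 125, 45^64 = 129
  45^74 = 45^64 * 45^8 * 45^2 = 129 * 16 * 88 mod 149
    129 * 16 = 2064 = 127 mod 149
    127 * 88 = 11176 = 1 mod 149
  45^74 = 1 mod 149
Result 1: 45 is a quadratic residue mod 149.
45^74 mod 149 = 1

1


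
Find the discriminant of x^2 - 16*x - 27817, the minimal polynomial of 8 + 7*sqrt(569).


The element 8 + 7*sqrt(569) has minimal polynomial:
x^2 - 16*x - 27817
Discriminant = (-16)^2 - 4*(-27817)
= 256 + 111268
= 111524

111524


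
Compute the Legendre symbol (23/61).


p = 61 is prime, so compute (23/61) with the reciprocity algorithm (Jacobi-symbol steps: pull out 2s via (2/n), flip via reciprocity, reduce):
  reciprocity: (23/61) -> +(61/23)
  reduce: (15/23)
  reciprocity: (15/23) -> -(23/15)
  reduce: (8/15)
  pull out 2: (2/15) = +1  (since 15 mod 8 = 7)
  pull out 2: (2/15) = +1  (since 15 mod 8 = 7)
  pull out 2: (2/15) = +1  (since 15 mod 8 = 7)
  (1/15) = 1
Product of signs = -1
(23/61) = -1

-1


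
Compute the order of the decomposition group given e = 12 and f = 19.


|D_P| = e * f
= 12 * 19
= 228

228


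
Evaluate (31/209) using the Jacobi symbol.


Compute (31/209) via quadratic reciprocity:
  reciprocity: (31/209) -> +(209/31)
  reduce: (23/31)
  reciprocity: (23/31) -> -(31/23)
  reduce: (8/23)
  pull out 2: (2/23) = +1  (since 23 mod 8 = 7)
  pull out 2: (2/23) = +1  (since 23 mod 8 = 7)
  pull out 2: (2/23) = +1  (since 23 mod 8 = 7)
  (1/23) = 1
Product of signs = -1

-1


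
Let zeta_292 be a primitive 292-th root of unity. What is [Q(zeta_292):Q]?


The degree equals Euler's totient phi(292).
292 = 2^2 * 73
phi(292) = 144

144


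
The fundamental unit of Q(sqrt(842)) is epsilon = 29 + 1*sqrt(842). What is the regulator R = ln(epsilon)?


epsilon = 29 + 1*sqrt(842)
= 58.0172
R = ln(58.0172)
= 4.0607

4.0607


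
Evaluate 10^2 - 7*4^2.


x^2 - d*y^2
= 10^2 - 7*4^2
= 100 - 112
= -12

-12


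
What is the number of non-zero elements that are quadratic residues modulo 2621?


For prime p, the number of non-zero quadratic residues is (p-1)/2.
= (2621-1)/2
= 1310

1310


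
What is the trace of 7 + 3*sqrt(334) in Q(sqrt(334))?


Tr(a + b*sqrt(d)) = (a + b*sqrt(d)) + (a - b*sqrt(d)) = 2a
= 2 * (7)
= 14

14


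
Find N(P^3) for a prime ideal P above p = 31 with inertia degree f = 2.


N(P^a) = p^(a*f)
= 31^(3*2)
= 31^6
= 887503681

887503681


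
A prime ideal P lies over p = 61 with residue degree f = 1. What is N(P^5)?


N(P^a) = p^(a*f)
= 61^(5*1)
= 61^5
= 844596301

844596301


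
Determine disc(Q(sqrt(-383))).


For K = Q(sqrt(d)) with d squarefree: disc(K) = d if d = 1 mod 4, and disc(K) = 4d if d = 2 or 3 mod 4.
Here d = -383, and d mod 4 = 1.
d = 1 mod 4 (O_K = Z[(1+sqrt(d))/2]), so disc(K) = d = -383

-383


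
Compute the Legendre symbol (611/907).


p = 907 is prime, so compute (611/907) with the reciprocity algorithm (Jacobi-symbol steps: pull out 2s via (2/n), flip via reciprocity, reduce):
  reciprocity: (611/907) -> -(907/611)
  reduce: (296/611)
  pull out 2: (2/611) = -1  (since 611 mod 8 = 3)
  pull out 2: (2/611) = -1  (since 611 mod 8 = 3)
  pull out 2: (2/611) = -1  (since 611 mod 8 = 3)
  reciprocity: (37/611) -> +(611/37)
  reduce: (19/37)
  reciprocity: (19/37) -> +(37/19)
  reduce: (18/19)
  pull out 2: (2/19) = -1  (since 19 mod 8 = 3)
  reciprocity: (9/19) -> +(19/9)
  reduce: (1/9)
  (1/9) = 1
Product of signs = -1
(611/907) = -1

-1


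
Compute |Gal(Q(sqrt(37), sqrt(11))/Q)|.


The 2 square roots of distinct primes are multiplicatively independent over Q,
so [K:Q] = 2^2 and Gal(K/Q) is isomorphic to (Z/2Z)^2.
|Gal| = 2^2 = 4

4


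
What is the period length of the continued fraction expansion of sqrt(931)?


Run the CF algorithm for sqrt(931).
a_0 = floor(sqrt(931)) = 30; set m_0=0, q_0=1.
Recurrence: m' = q*a - m,  q' = (d - m'^2)/q,  a' = floor((a_0 + m')/q').
  step 1: m=30, q=31, a=1
  step 2: m=1, q=30, a=1
  step 3: m=29, q=3, a=19
  step 4: m=28, q=49, a=1
  step 5: m=21, q=10, a=5
  step 6: m=29, q=9, a=6
  step 7: m=25, q=34, a=1
  step 8: m=9, q=25, a=1
  step 9: m=16, q=27, a=1
  step 10: m=11, q=30, a=1
  step 11: m=19, q=19, a=2
  step 12: m=19, q=30, a=1
  step 13: m=11, q=27, a=1
  step 14: m=16, q=25, a=1
  step 15: m=9, q=34, a=1
  step 16: m=25, q=9, a=6
  step 17: m=29, q=10, a=5
  step 18: m=21, q=49, a=1
  step 19: m=28, q=3, a=19
  step 20: m=29, q=30, a=1
  step 21: m=1, q=31, a=1
  step 22: m=30, q=1, a=60
a_22 = 2*a_0 = 60, so the period closes here.
sqrt(931) = [30; 1, 1, 19, 1, 5, 6, 1, 1, 1, 1, 2, 1, 1, 1, 1, 6, 5, 1, 19, 1, 1, 60]
Period length = 22

22


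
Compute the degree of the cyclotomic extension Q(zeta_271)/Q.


The degree equals Euler's totient phi(271).
271 = 271
phi(271) = 270

270


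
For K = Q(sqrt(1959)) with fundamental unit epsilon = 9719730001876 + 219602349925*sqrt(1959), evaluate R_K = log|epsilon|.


epsilon = 9719730001876 + 219602349925*sqrt(1959)
= 1.9439e+13
R = ln(1.9439e+13)
= 30.5983

30.5983


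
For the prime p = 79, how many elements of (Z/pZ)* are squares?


For prime p, the number of non-zero quadratic residues is (p-1)/2.
= (79-1)/2
= 39

39


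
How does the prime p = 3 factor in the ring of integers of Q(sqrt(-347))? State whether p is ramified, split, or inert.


K = Q(sqrt(-347)). Since d mod 4 = 1, disc(K) = -347.
Check p | disc: -347 mod 3 = 1.
p does not divide disc. Compute Legendre symbol (d/p):
1^((3-1)/2) mod 3 = 1
(d/p) = 1, so p splits: (p) = P*P' with e=1, f=1, g=2.
Therefore p is split.

split


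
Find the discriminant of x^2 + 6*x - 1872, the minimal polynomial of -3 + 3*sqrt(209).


The element -3 + 3*sqrt(209) has minimal polynomial:
x^2 + 6*x - 1872
Discriminant = (6)^2 - 4*(-1872)
= 36 + 7488
= 7524

7524


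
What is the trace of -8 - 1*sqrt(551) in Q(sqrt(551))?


Tr(a + b*sqrt(d)) = (a + b*sqrt(d)) + (a - b*sqrt(d)) = 2a
= 2 * (-8)
= -16

-16


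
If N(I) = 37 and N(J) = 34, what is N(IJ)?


N(IJ) = N(I) * N(J)
= 37 * 34
= 1258

1258


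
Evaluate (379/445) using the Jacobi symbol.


Compute (379/445) via quadratic reciprocity:
  reciprocity: (379/445) -> +(445/379)
  reduce: (66/379)
  pull out 2: (2/379) = -1  (since 379 mod 8 = 3)
  reciprocity: (33/379) -> +(379/33)
  reduce: (16/33)
  pull out 2: (2/33) = +1  (since 33 mod 8 = 1)
  pull out 2: (2/33) = +1  (since 33 mod 8 = 1)
  pull out 2: (2/33) = +1  (since 33 mod 8 = 1)
  pull out 2: (2/33) = +1  (since 33 mod 8 = 1)
  (1/33) = 1
Product of signs = -1

-1


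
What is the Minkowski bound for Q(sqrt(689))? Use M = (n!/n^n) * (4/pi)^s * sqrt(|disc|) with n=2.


d = 689, d mod 4 = 1, so disc(K) = d = 689; |disc(K)| = 689
Real quadratic field, so n = 2, s = r2 = 0, r1 = 2
M = (n!/n^n) * (4/pi)^s * sqrt(|disc(K)|) = (2!/2^2) * (4/pi)^0 * sqrt(689)
= 0.5 * 1.000000 * 26.248809
= 13.1244

13.1244


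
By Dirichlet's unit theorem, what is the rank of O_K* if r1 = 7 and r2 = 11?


By Dirichlet's unit theorem:
rank = r1 + r2 - 1
= 7 + 11 - 1
= 17

17


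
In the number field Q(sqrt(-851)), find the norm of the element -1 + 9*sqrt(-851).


N(a + b*sqrt(d)) = a^2 - d*b^2
= (-1)^2 - (-851)*(9)^2
= 1 + 68931
= 68932

68932


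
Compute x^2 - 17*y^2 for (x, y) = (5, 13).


x^2 - d*y^2
= 5^2 - 17*13^2
= 25 - 2873
= -2848

-2848


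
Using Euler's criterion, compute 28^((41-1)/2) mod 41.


p = 41 is prime and the exponent is (p-1)/2 = 20, so by Euler's criterion 28^20 = (28/41) = +1 or -1 mod 41.
Compute by square-and-multiply:
  20 = 16 + 4 (binary 10100)
  Repeated squaring mod 41: 28^1 = 28, 28^2 = 5, 28^4 = 25, 28^8 = 10, 28^16 = 18
  28^20 = 28^16 * 28^4 = 18 * 25 mod 41
    18 * 25 = 450 = 40 mod 41
  28^20 = 40 mod 41
Result 40 = p - 1 = -1 mod 41: 28 is a quadratic non-residue mod 41. As a residue in [0, p-1] the value is 40.
28^20 mod 41 = 40

40


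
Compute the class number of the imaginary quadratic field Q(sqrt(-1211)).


K = Q(sqrt(-1211)). d mod 4 = 1, so D = disc(K) = d = -1211
h(K) equals the number of primitive reduced positive-definite forms (a, b, c) = a*x^2 + b*x*y + c*y^2 with b^2 - 4ac = D,
where reduced means |b| <= a <= c, with b >= 0 whenever |b| = a or a = c, and primitive means gcd(a, b, c) = 1.
Reduced forces 3a^2 <= |D| = 1211, so 1 <= a <= 20; b must have the parity of D, and c = (b^2 - D)/(4a) must be an integer >= a.
Enumerate a = 1..20, b in [-a, a]:
  a=1: (1, 1, 303)  [1]
  a=2: none
  a=3: (3, -1, 101), (3, 1, 101)  [2]
  a=4: none
  a=5: (5, -3, 61), (5, 3, 61)  [2]
  a=6: none
  a=7: (7, 7, 45)  [1]
  a=8: none
  a=9: (9, -7, 35), (9, 7, 35)  [2]
  a=10..14: none
  a=15: (15, -13, 23), (15, -7, 21), (15, 7, 21), (15, 13, 23)  [4]
  a=16: none
  a=17: (17, -9, 19), (17, 9, 19)  [2]
  a=18..20: none
Total reduced forms: 1 + 2 + 2 + 1 + 2 + 4 + 2 = 14
h = 14

14


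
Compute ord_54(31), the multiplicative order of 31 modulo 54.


We want ord_54(31), the smallest k >= 1 with 31^k = 1 mod 54.
n = 54 = 2 * 3^3, phi(54) = 18; the order divides phi(n).
Divisors of 18: 1, 2, 3, 6, 9, 18
Repeated squaring mod 54: 31^1 = 31, 31^2 = 43, 31^4 = 13, 31^8 = 7, 31^16 = 49
Test divisors in increasing order:
  k=1: 31^1 = 31 mod 54
  k=2: 31^2 = 43 mod 54
  k=3: 31^3 = 43 * 31 = 37 mod 54
  k=6: 31^6 = 13 * 43 = 19 mod 54
  k=9: 31^9 = 7 * 31 = 1 mod 54  <- first divisor giving 1
Order = 9

9


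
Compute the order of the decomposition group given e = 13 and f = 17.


|D_P| = e * f
= 13 * 17
= 221

221


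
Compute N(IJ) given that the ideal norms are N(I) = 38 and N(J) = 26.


N(IJ) = N(I) * N(J)
= 38 * 26
= 988

988


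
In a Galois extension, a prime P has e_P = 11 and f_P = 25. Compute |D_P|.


|D_P| = e * f
= 11 * 25
= 275

275


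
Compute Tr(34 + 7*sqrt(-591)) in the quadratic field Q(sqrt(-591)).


Tr(a + b*sqrt(d)) = (a + b*sqrt(d)) + (a - b*sqrt(d)) = 2a
= 2 * (34)
= 68

68


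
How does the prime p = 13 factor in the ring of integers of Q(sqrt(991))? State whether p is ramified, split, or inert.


K = Q(sqrt(991)). Since d mod 4 = 3, disc(K) = 3964.
Check p | disc: 3964 mod 13 = 12.
p does not divide disc. Compute Legendre symbol (d/p):
3^((13-1)/2) mod 13 = 1
(d/p) = 1, so p splits: (p) = P*P' with e=1, f=1, g=2.
Therefore p is split.

split


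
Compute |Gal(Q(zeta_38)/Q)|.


|Gal(Q(zeta_38)/Q)| = phi(38)
= 18

18


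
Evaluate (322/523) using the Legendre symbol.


p = 523 is prime, so compute (322/523) with the reciprocity algorithm (Jacobi-symbol steps: pull out 2s via (2/n), flip via reciprocity, reduce):
  pull out 2: (2/523) = -1  (since 523 mod 8 = 3)
  reciprocity: (161/523) -> +(523/161)
  reduce: (40/161)
  pull out 2: (2/161) = +1  (since 161 mod 8 = 1)
  pull out 2: (2/161) = +1  (since 161 mod 8 = 1)
  pull out 2: (2/161) = +1  (since 161 mod 8 = 1)
  reciprocity: (5/161) -> +(161/5)
  reduce: (1/5)
  (1/5) = 1
Product of signs = -1
(322/523) = -1

-1


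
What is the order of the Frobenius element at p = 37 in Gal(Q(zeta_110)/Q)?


The Frobenius at p in Gal(Q(zeta_n)/Q) = (Z/nZ)* is the class of p, so its order is ord_110(37), the smallest k >= 1 with 37^k = 1 mod 110.
n = 110 = 2 * 5 * 11, phi(110) = 40; the order divides phi(n).
Divisors of 40: 1, 2, 4, 5, 8, 10, 20, 40
Repeated squaring mod 110: 37^1 = 37, 37^2 = 49, 37^4 = 91, 37^8 = 31, 37^16 = 81, 37^32 = 71
Test divisors in increasing order:
  k=1: 37^1 = 37 mod 110
  k=2: 37^2 = 49 mod 110
  k=4: 37^4 = 91 mod 110
  k=5: 37^5 = 91 * 37 = 67 mod 110
  k=8: 37^8 = 31 mod 110
  k=10: 37^10 = 31 * 49 = 89 mod 110
  k=20: 37^20 = 81 * 91 = 1 mod 110  <- first divisor giving 1
Order = 20

20


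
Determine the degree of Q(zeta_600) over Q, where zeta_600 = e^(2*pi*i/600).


The degree equals Euler's totient phi(600).
600 = 2^3 * 3 * 5^2
phi(600) = 160

160


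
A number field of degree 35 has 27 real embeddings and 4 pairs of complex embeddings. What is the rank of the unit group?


By Dirichlet's unit theorem:
rank = r1 + r2 - 1
= 27 + 4 - 1
= 30

30


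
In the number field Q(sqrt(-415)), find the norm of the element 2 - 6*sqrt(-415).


N(a + b*sqrt(d)) = a^2 - d*b^2
= (2)^2 - (-415)*(-6)^2
= 4 + 14940
= 14944

14944


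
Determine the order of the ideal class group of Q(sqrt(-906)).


K = Q(sqrt(-906)). d mod 4 = 2, so D = disc(K) = 4d = -3624
h(K) equals the number of primitive reduced positive-definite forms (a, b, c) = a*x^2 + b*x*y + c*y^2 with b^2 - 4ac = D,
where reduced means |b| <= a <= c, with b >= 0 whenever |b| = a or a = c, and primitive means gcd(a, b, c) = 1.
Reduced forces 3a^2 <= |D| = 3624, so 1 <= a <= 34; b must have the parity of D, and c = (b^2 - D)/(4a) must be an integer >= a.
Enumerate a = 1..34, b in [-a, a]:
  a=1: (1, 0, 906)  [1]
  a=2: (2, 0, 453)  [1]
  a=3: (3, 0, 302)  [1]
  a=4: none
  a=5: (5, -4, 182), (5, 4, 182)  [2]
  a=6: (6, 0, 151)  [1]
  a=7: (7, -4, 130), (7, 4, 130)  [2]
  a=8..9: none
  a=10: (10, -4, 91), (10, 4, 91)  [2]
  a=11..12: none
  a=13: (13, -4, 70), (13, 4, 70)  [2]
  a=14: (14, -4, 65), (14, 4, 65)  [2]
  a=15: (15, -6, 61), (15, 6, 61)  [2]
  a=16..18: none
  a=19: (19, -10, 49), (19, 10, 49)  [2]
  a=20: none
  a=21: (21, -18, 47), (21, 18, 47)  [2]
  a=22..24: none
  a=25: (25, -24, 42), (25, 24, 42)  [2]
  a=26: (26, -4, 35), (26, 4, 35)  [2]
  a=27..28: none
  a=29: (29, -28, 38), (29, 28, 38)  [2]
  a=30: (30, -24, 35), (30, 24, 35)  [2]
  a=31..34: none
Total reduced forms: 1 + 1 + 1 + 2 + 1 + 2 + 2 + 2 + 2 + 2 + 2 + 2 + 2 + 2 + 2 + 2 = 28
h = 28

28


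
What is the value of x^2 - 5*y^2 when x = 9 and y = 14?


x^2 - d*y^2
= 9^2 - 5*14^2
= 81 - 980
= -899

-899


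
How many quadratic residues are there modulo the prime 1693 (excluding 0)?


For prime p, the number of non-zero quadratic residues is (p-1)/2.
= (1693-1)/2
= 846

846


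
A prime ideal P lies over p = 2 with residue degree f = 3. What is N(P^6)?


N(P^a) = p^(a*f)
= 2^(6*3)
= 2^18
= 262144

262144


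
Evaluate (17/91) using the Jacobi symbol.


Compute (17/91) via quadratic reciprocity:
  reciprocity: (17/91) -> +(91/17)
  reduce: (6/17)
  pull out 2: (2/17) = +1  (since 17 mod 8 = 1)
  reciprocity: (3/17) -> +(17/3)
  reduce: (2/3)
  pull out 2: (2/3) = -1  (since 3 mod 8 = 3)
  (1/3) = 1
Product of signs = -1

-1


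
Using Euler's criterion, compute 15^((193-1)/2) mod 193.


p = 193 is prime and the exponent is (p-1)/2 = 96, so by Euler's criterion 15^96 = (15/193) = +1 or -1 mod 193.
Compute by square-and-multiply:
  96 = 64 + 32 (binary 1100000)
  Repeated squaring mod 193: 15^1 = 15, 15^2 = 32, 15^4 = 59, 15^8 = 7, 15^16 = 49, 15^32 = 85, 15^64 = 84
  15^96 = 15^64 * 15^32 = 84 * 85 mod 193
    84 * 85 = 7140 = 192 mod 193
  15^96 = 192 mod 193
Result 192 = p - 1 = -1 mod 193: 15 is a quadratic non-residue mod 193. As a residue in [0, p-1] the value is 192.
15^96 mod 193 = 192

192


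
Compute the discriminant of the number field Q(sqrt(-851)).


For K = Q(sqrt(d)) with d squarefree: disc(K) = d if d = 1 mod 4, and disc(K) = 4d if d = 2 or 3 mod 4.
Here d = -851, and d mod 4 = 1.
d = 1 mod 4 (O_K = Z[(1+sqrt(d))/2]), so disc(K) = d = -851

-851


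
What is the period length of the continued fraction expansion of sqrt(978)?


Run the CF algorithm for sqrt(978).
a_0 = floor(sqrt(978)) = 31; set m_0=0, q_0=1.
Recurrence: m' = q*a - m,  q' = (d - m'^2)/q,  a' = floor((a_0 + m')/q').
  step 1: m=31, q=17, a=3
  step 2: m=20, q=34, a=1
  step 3: m=14, q=23, a=1
  step 4: m=9, q=39, a=1
  step 5: m=30, q=2, a=30
  step 6: m=30, q=39, a=1
  step 7: m=9, q=23, a=1
  step 8: m=14, q=34, a=1
  step 9: m=20, q=17, a=3
  step 10: m=31, q=1, a=62
a_10 = 2*a_0 = 62, so the period closes here.
sqrt(978) = [31; 3, 1, 1, 1, 30, 1, 1, 1, 3, 62]
Period length = 10

10


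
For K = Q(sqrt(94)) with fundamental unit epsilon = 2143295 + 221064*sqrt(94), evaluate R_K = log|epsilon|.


epsilon = 2143295 + 221064*sqrt(94)
= 4.2866e+06
R = ln(4.2866e+06)
= 15.2710

15.2710


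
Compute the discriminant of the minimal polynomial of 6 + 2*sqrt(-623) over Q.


The element 6 + 2*sqrt(-623) has minimal polynomial:
x^2 - 12*x + 2528
Discriminant = (-12)^2 - 4*(2528)
= 144 - 10112
= -9968

-9968


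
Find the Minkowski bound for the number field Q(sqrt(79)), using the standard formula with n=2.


d = 79, d mod 4 = 3, so disc(K) = 4d = 316; |disc(K)| = 316
Real quadratic field, so n = 2, s = r2 = 0, r1 = 2
M = (n!/n^n) * (4/pi)^s * sqrt(|disc(K)|) = (2!/2^2) * (4/pi)^0 * sqrt(316)
= 0.5 * 1.000000 * 17.776389
= 8.8882

8.8882


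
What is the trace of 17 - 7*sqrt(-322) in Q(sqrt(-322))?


Tr(a + b*sqrt(d)) = (a + b*sqrt(d)) + (a - b*sqrt(d)) = 2a
= 2 * (17)
= 34

34


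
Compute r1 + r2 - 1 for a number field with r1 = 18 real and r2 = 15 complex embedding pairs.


By Dirichlet's unit theorem:
rank = r1 + r2 - 1
= 18 + 15 - 1
= 32

32


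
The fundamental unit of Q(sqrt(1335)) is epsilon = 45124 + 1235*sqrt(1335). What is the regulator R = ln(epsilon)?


epsilon = 45124 + 1235*sqrt(1335)
= 90248.0000
R = ln(90248.0000)
= 11.4103

11.4103


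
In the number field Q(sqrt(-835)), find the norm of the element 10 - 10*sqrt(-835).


N(a + b*sqrt(d)) = a^2 - d*b^2
= (10)^2 - (-835)*(-10)^2
= 100 + 83500
= 83600

83600


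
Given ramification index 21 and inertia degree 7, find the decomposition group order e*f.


|D_P| = e * f
= 21 * 7
= 147

147


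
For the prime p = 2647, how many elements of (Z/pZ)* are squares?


For prime p, the number of non-zero quadratic residues is (p-1)/2.
= (2647-1)/2
= 1323

1323


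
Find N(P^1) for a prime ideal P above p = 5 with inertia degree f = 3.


N(P^a) = p^(a*f)
= 5^(1*3)
= 5^3
= 125

125


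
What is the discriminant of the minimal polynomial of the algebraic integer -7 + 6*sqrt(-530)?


The element -7 + 6*sqrt(-530) has minimal polynomial:
x^2 + 14*x + 19129
Discriminant = (14)^2 - 4*(19129)
= 196 - 76516
= -76320

-76320


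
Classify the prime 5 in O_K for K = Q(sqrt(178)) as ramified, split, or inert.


K = Q(sqrt(178)). Since d mod 4 = 2, disc(K) = 712.
Check p | disc: 712 mod 5 = 2.
p does not divide disc. Compute Legendre symbol (d/p):
3^((5-1)/2) mod 5 = -1
(d/p) = -1, so p is inert: (p) stays prime with e=1, f=2, g=1.
Therefore p is inert.

inert


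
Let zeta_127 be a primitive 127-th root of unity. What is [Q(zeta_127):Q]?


The degree equals Euler's totient phi(127).
127 = 127
phi(127) = 126

126


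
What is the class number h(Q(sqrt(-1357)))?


K = Q(sqrt(-1357)). d mod 4 = 3, so D = disc(K) = 4d = -5428
h(K) equals the number of primitive reduced positive-definite forms (a, b, c) = a*x^2 + b*x*y + c*y^2 with b^2 - 4ac = D,
where reduced means |b| <= a <= c, with b >= 0 whenever |b| = a or a = c, and primitive means gcd(a, b, c) = 1.
Reduced forces 3a^2 <= |D| = 5428, so 1 <= a <= 42; b must have the parity of D, and c = (b^2 - D)/(4a) must be an integer >= a.
Enumerate a = 1..42, b in [-a, a]:
  a=1: (1, 0, 1357)  [1]
  a=2: (2, 2, 679)  [1]
  a=3..6: none
  a=7: (7, -2, 194), (7, 2, 194)  [2]
  a=8..13: none
  a=14: (14, -2, 97), (14, 2, 97)  [2]
  a=15..18: none
  a=19: (19, -14, 74), (19, 14, 74)  [2]
  a=20..22: none
  a=23: (23, 0, 59)  [1]
  a=24..28: none
  a=29: (29, -16, 49), (29, 16, 49)  [2]
  a=30: none
  a=31: (31, -20, 47), (31, 20, 47)  [2]
  a=32..36: none
  a=37: (37, -14, 38), (37, 14, 38)  [2]
  a=38..40: none
  a=41: (41, 36, 41)  [1]
  a=42: none
Total reduced forms: 1 + 1 + 2 + 2 + 2 + 1 + 2 + 2 + 2 + 1 = 16
h = 16

16


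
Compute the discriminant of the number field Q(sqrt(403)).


For K = Q(sqrt(d)) with d squarefree: disc(K) = d if d = 1 mod 4, and disc(K) = 4d if d = 2 or 3 mod 4.
Here d = 403, and d mod 4 = 3.
d = 3 mod 4, not 1 (O_K = Z[sqrt(d)]), so disc(K) = 4d = 4 * (403) = 1612

1612


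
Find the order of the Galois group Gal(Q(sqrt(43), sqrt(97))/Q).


The 2 square roots of distinct primes are multiplicatively independent over Q,
so [K:Q] = 2^2 and Gal(K/Q) is isomorphic to (Z/2Z)^2.
|Gal| = 2^2 = 4

4


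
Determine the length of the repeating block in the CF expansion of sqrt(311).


Run the CF algorithm for sqrt(311).
a_0 = floor(sqrt(311)) = 17; set m_0=0, q_0=1.
Recurrence: m' = q*a - m,  q' = (d - m'^2)/q,  a' = floor((a_0 + m')/q').
  step 1: m=17, q=22, a=1
  step 2: m=5, q=13, a=1
  step 3: m=8, q=19, a=1
  step 4: m=11, q=10, a=2
  step 5: m=9, q=23, a=1
  step 6: m=14, q=5, a=6
  step 7: m=16, q=11, a=3
  step 8: m=17, q=2, a=17
  step 9: m=17, q=11, a=3
  step 10: m=16, q=5, a=6
  step 11: m=14, q=23, a=1
  step 12: m=9, q=10, a=2
  step 13: m=11, q=19, a=1
  step 14: m=8, q=13, a=1
  step 15: m=5, q=22, a=1
  step 16: m=17, q=1, a=34
a_16 = 2*a_0 = 34, so the period closes here.
sqrt(311) = [17; 1, 1, 1, 2, 1, 6, 3, 17, 3, 6, 1, 2, 1, 1, 1, 34]
Period length = 16

16


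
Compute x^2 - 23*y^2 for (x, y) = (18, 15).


x^2 - d*y^2
= 18^2 - 23*15^2
= 324 - 5175
= -4851

-4851


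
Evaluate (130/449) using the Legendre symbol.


p = 449 is prime, so compute (130/449) with the reciprocity algorithm (Jacobi-symbol steps: pull out 2s via (2/n), flip via reciprocity, reduce):
  pull out 2: (2/449) = +1  (since 449 mod 8 = 1)
  reciprocity: (65/449) -> +(449/65)
  reduce: (59/65)
  reciprocity: (59/65) -> +(65/59)
  reduce: (6/59)
  pull out 2: (2/59) = -1  (since 59 mod 8 = 3)
  reciprocity: (3/59) -> -(59/3)
  reduce: (2/3)
  pull out 2: (2/3) = -1  (since 3 mod 8 = 3)
  (1/3) = 1
Product of signs = -1
(130/449) = -1

-1


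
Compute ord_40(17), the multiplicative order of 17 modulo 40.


We want ord_40(17), the smallest k >= 1 with 17^k = 1 mod 40.
n = 40 = 2^3 * 5, phi(40) = 16; the order divides phi(n).
Divisors of 16: 1, 2, 4, 8, 16
Repeated squaring mod 40: 17^1 = 17, 17^2 = 9, 17^4 = 1, 17^8 = 1, 17^16 = 1
Test divisors in increasing order:
  k=1: 17^1 = 17 mod 40
  k=2: 17^2 = 9 mod 40
  k=4: 17^4 = 1 mod 40  <- first divisor giving 1
Order = 4

4


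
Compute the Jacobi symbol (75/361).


Compute (75/361) via quadratic reciprocity:
  reciprocity: (75/361) -> +(361/75)
  reduce: (61/75)
  reciprocity: (61/75) -> +(75/61)
  reduce: (14/61)
  pull out 2: (2/61) = -1  (since 61 mod 8 = 5)
  reciprocity: (7/61) -> +(61/7)
  reduce: (5/7)
  reciprocity: (5/7) -> +(7/5)
  reduce: (2/5)
  pull out 2: (2/5) = -1  (since 5 mod 8 = 5)
  (1/5) = 1
Product of signs = 1

1


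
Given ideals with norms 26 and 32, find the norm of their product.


N(IJ) = N(I) * N(J)
= 26 * 32
= 832

832


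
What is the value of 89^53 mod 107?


p = 107 is prime and the exponent is (p-1)/2 = 53, so by Euler's criterion 89^53 = (89/107) = +1 or -1 mod 107.
Compute by square-and-multiply:
  53 = 32 + 16 + 4 + 1 (binary 110101)
  Repeated squaring mod 107: 89^1 = 89, 89^2 = 3, 89^4 = 9, 89^8 = 81, 89^16 = 34, 89^32 = 86
  89^53 = 89^32 * 89^16 * 89^4 * 89^1 = 86 * 34 * 9 * 89 mod 107
    86 * 34 = 2924 = 35 mod 107
    35 * 9 = 315 = 101 mod 107
    101 * 89 = 8989 = 1 mod 107
  89^53 = 1 mod 107
Result 1: 89 is a quadratic residue mod 107.
89^53 mod 107 = 1

1


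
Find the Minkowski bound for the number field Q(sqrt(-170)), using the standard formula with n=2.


d = -170, d mod 4 = 2, so disc(K) = 4d = -680; |disc(K)| = 680
Imaginary quadratic field, so n = 2, s = r2 = 1, r1 = 0
M = (n!/n^n) * (4/pi)^s * sqrt(|disc(K)|) = (2!/2^2) * (4/pi)^1 * sqrt(680)
= 0.5 * 1.273240 * 26.076810
= 16.6010

16.6010


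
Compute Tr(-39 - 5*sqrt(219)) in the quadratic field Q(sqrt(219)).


Tr(a + b*sqrt(d)) = (a + b*sqrt(d)) + (a - b*sqrt(d)) = 2a
= 2 * (-39)
= -78

-78


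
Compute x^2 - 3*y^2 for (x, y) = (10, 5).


x^2 - d*y^2
= 10^2 - 3*5^2
= 100 - 75
= 25

25


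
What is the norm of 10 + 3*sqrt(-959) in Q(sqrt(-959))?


N(a + b*sqrt(d)) = a^2 - d*b^2
= (10)^2 - (-959)*(3)^2
= 100 + 8631
= 8731

8731


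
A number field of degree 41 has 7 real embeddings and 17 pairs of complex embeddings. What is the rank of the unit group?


By Dirichlet's unit theorem:
rank = r1 + r2 - 1
= 7 + 17 - 1
= 23

23


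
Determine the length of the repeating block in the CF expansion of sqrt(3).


Run the CF algorithm for sqrt(3).
a_0 = floor(sqrt(3)) = 1; set m_0=0, q_0=1.
Recurrence: m' = q*a - m,  q' = (d - m'^2)/q,  a' = floor((a_0 + m')/q').
  step 1: m=1, q=2, a=1
  step 2: m=1, q=1, a=2
a_2 = 2*a_0 = 2, so the period closes here.
sqrt(3) = [1; 1, 2]
Period length = 2

2


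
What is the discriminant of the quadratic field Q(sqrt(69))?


For K = Q(sqrt(d)) with d squarefree: disc(K) = d if d = 1 mod 4, and disc(K) = 4d if d = 2 or 3 mod 4.
Here d = 69, and d mod 4 = 1.
d = 1 mod 4 (O_K = Z[(1+sqrt(d))/2]), so disc(K) = d = 69

69


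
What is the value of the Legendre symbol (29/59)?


p = 59 is prime, so compute (29/59) with the reciprocity algorithm (Jacobi-symbol steps: pull out 2s via (2/n), flip via reciprocity, reduce):
  reciprocity: (29/59) -> +(59/29)
  reduce: (1/29)
  (1/29) = 1
Product of signs = 1
(29/59) = 1

1


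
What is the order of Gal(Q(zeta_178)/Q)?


|Gal(Q(zeta_178)/Q)| = phi(178)
= 88

88


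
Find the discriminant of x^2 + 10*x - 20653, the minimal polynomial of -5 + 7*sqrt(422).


The element -5 + 7*sqrt(422) has minimal polynomial:
x^2 + 10*x - 20653
Discriminant = (10)^2 - 4*(-20653)
= 100 + 82612
= 82712

82712


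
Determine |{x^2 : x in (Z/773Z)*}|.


For prime p, the number of non-zero quadratic residues is (p-1)/2.
= (773-1)/2
= 386

386


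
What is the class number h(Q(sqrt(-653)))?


K = Q(sqrt(-653)). d mod 4 = 3, so D = disc(K) = 4d = -2612
h(K) equals the number of primitive reduced positive-definite forms (a, b, c) = a*x^2 + b*x*y + c*y^2 with b^2 - 4ac = D,
where reduced means |b| <= a <= c, with b >= 0 whenever |b| = a or a = c, and primitive means gcd(a, b, c) = 1.
Reduced forces 3a^2 <= |D| = 2612, so 1 <= a <= 29; b must have the parity of D, and c = (b^2 - D)/(4a) must be an integer >= a.
Enumerate a = 1..29, b in [-a, a]:
  a=1: (1, 0, 653)  [1]
  a=2: (2, 2, 327)  [1]
  a=3: (3, -2, 218), (3, 2, 218)  [2]
  a=4..5: none
  a=6: (6, -2, 109), (6, 2, 109)  [2]
  a=7..8: none
  a=9: (9, -4, 73), (9, 4, 73)  [2]
  a=10..12: none
  a=13: (13, -12, 53), (13, 12, 53)  [2]
  a=14..17: none
  a=18: (18, -14, 39), (18, 14, 39)  [2]
  a=19..25: none
  a=26: (26, -14, 27), (26, 14, 27)  [2]
  a=27..29: none
Total reduced forms: 1 + 1 + 2 + 2 + 2 + 2 + 2 + 2 = 14
h = 14

14


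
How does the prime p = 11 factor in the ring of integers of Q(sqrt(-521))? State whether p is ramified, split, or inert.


K = Q(sqrt(-521)). Since d mod 4 = 3, disc(K) = -2084.
Check p | disc: -2084 mod 11 = 6.
p does not divide disc. Compute Legendre symbol (d/p):
7^((11-1)/2) mod 11 = -1
(d/p) = -1, so p is inert: (p) stays prime with e=1, f=2, g=1.
Therefore p is inert.

inert


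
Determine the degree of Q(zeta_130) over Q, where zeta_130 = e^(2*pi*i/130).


The degree equals Euler's totient phi(130).
130 = 2 * 5 * 13
phi(130) = 48

48


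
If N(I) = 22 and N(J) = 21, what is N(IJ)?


N(IJ) = N(I) * N(J)
= 22 * 21
= 462

462


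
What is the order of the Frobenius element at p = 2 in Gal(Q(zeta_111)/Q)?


The Frobenius at p in Gal(Q(zeta_n)/Q) = (Z/nZ)* is the class of p, so its order is ord_111(2), the smallest k >= 1 with 2^k = 1 mod 111.
n = 111 = 3 * 37, phi(111) = 72; the order divides phi(n).
Divisors of 72: 1, 2, 3, 4, 6, 8, 9, 12, 18, 24, 36, 72
Repeated squaring mod 111: 2^1 = 2, 2^2 = 4, 2^4 = 16, 2^8 = 34, 2^16 = 46, 2^32 = 7, 2^64 = 49
Test divisors in increasing order:
  k=1: 2^1 = 2 mod 111
  k=2: 2^2 = 4 mod 111
  k=3: 2^3 = 4 * 2 = 8 mod 111
  k=4: 2^4 = 16 mod 111
  k=6: 2^6 = 16 * 4 = 64 mod 111
  k=8: 2^8 = 34 mod 111
  k=9: 2^9 = 34 * 2 = 68 mod 111
  k=12: 2^12 = 34 * 16 = 100 mod 111
  k=18: 2^18 = 46 * 4 = 73 mod 111
  k=24: 2^24 = 46 * 34 = 10 mod 111
  k=36: 2^36 = 7 * 16 = 1 mod 111  <- first divisor giving 1
Order = 36

36


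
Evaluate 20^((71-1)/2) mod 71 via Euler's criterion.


p = 71 is prime and the exponent is (p-1)/2 = 35, so by Euler's criterion 20^35 = (20/71) = +1 or -1 mod 71.
Compute by square-and-multiply:
  35 = 32 + 2 + 1 (binary 100011)
  Repeated squaring mod 71: 20^1 = 20, 20^2 = 45, 20^4 = 37, 20^8 = 20, 20^16 = 45, 20^32 = 37
  20^35 = 20^32 * 20^2 * 20^1 = 37 * 45 * 20 mod 71
    37 * 45 = 1665 = 32 mod 71
    32 * 20 = 640 = 1 mod 71
  20^35 = 1 mod 71
Result 1: 20 is a quadratic residue mod 71.
20^35 mod 71 = 1

1


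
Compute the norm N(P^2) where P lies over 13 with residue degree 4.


N(P^a) = p^(a*f)
= 13^(2*4)
= 13^8
= 815730721

815730721


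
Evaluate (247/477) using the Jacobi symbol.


Compute (247/477) via quadratic reciprocity:
  reciprocity: (247/477) -> +(477/247)
  reduce: (230/247)
  pull out 2: (2/247) = +1  (since 247 mod 8 = 7)
  reciprocity: (115/247) -> -(247/115)
  reduce: (17/115)
  reciprocity: (17/115) -> +(115/17)
  reduce: (13/17)
  reciprocity: (13/17) -> +(17/13)
  reduce: (4/13)
  pull out 2: (2/13) = -1  (since 13 mod 8 = 5)
  pull out 2: (2/13) = -1  (since 13 mod 8 = 5)
  (1/13) = 1
Product of signs = -1

-1


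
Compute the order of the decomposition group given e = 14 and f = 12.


|D_P| = e * f
= 14 * 12
= 168

168


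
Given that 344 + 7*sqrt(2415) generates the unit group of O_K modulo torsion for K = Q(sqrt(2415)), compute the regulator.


epsilon = 344 + 7*sqrt(2415)
= 687.9985
R = ln(687.9985)
= 6.5338

6.5338


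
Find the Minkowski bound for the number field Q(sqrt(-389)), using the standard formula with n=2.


d = -389, d mod 4 = 3, so disc(K) = 4d = -1556; |disc(K)| = 1556
Imaginary quadratic field, so n = 2, s = r2 = 1, r1 = 0
M = (n!/n^n) * (4/pi)^s * sqrt(|disc(K)|) = (2!/2^2) * (4/pi)^1 * sqrt(1556)
= 0.5 * 1.273240 * 39.446166
= 25.1122

25.1122
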